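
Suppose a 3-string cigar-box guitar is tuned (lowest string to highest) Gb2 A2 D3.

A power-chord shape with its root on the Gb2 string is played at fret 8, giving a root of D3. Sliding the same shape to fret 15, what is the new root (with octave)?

Moving from fret 8 to fret 15 shifts the root by 7 semitones.
D3 up 7 semitones is A3.

A3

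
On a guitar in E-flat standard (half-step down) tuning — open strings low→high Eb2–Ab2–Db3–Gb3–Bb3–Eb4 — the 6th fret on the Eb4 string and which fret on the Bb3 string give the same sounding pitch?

11

Fret 6 on Eb4 is MIDI 63 + 6 = 69 (A4). On the Bb3 string (open MIDI 58), that pitch is 69 − 58 = fret 11.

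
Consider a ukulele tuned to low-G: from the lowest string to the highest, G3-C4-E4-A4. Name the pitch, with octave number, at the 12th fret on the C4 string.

C5

The open C4 string plus 12 semitones: C–C#–D–D#–…–A#–B–C.
The walk passes from B into C once, so the octave number goes from 4 to 5.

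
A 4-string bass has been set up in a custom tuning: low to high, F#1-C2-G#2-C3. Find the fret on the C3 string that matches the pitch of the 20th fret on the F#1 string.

Fret 20 on F#1 is MIDI 30 + 20 = 50 (D3). On the C3 string (open MIDI 48), that pitch is 50 − 48 = fret 2.

2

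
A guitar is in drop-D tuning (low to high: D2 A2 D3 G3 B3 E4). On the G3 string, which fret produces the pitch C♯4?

C♯4 is 6 semitones above the open G3 (G–G#–A–A#–B–C–C#), so it sits at fret 6.

6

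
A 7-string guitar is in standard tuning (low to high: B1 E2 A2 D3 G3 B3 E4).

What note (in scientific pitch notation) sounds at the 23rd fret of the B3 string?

B3 is MIDI 59. Adding 23 gives 82, which is A#5.
(Equivalently spelled Bb5.)

A#5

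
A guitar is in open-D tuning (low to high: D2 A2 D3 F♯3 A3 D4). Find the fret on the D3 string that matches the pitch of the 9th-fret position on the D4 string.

21

Fret 9 on D4 is MIDI 62 + 9 = 71 (B4). On the D3 string (open MIDI 50), that pitch is 71 − 50 = fret 21.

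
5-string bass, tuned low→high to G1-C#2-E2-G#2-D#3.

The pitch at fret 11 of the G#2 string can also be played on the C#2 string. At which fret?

G#2 at fret 11 is G#2 + 11 semitones = G3.
The open C#2 string is 7 semitones below the open G#2, so the same pitch on the C#2 string lies at fret 11 + 7 = 18.

18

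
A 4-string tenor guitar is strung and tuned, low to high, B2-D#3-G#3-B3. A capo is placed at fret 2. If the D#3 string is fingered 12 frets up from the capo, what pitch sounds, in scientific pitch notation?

F4

The capo raises the open D#3 by 2 semitones to F3; fretting 12 more gives D#3 + 2 + 12 = D#3 + 14 semitones = F4.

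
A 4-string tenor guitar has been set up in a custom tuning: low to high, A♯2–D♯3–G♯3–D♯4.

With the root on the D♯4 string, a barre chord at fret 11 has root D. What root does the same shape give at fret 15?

Moving from fret 11 to fret 15 shifts the root by 4 semitones.
D up 4 semitones is F♯.

F♯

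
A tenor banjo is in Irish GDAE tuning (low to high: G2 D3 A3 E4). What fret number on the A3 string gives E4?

7

E4 is 7 semitones above the open A3 (A–A#–B–C–C#–D–D#–E), so it sits at fret 7.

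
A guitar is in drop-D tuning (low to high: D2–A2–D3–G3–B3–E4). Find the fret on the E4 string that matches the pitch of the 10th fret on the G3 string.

1

Fret 10 on G3 is MIDI 55 + 10 = 65 (F4). On the E4 string (open MIDI 64), that pitch is 65 − 64 = fret 1.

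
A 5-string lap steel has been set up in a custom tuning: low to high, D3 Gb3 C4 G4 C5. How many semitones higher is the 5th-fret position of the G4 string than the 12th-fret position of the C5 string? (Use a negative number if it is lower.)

-12 semitones

G4 at fret 5 → C5 (MIDI 72); C5 at fret 12 → C6 (MIDI 84).
72 − 84 = -12, so the two pitches are 12 semitones apart.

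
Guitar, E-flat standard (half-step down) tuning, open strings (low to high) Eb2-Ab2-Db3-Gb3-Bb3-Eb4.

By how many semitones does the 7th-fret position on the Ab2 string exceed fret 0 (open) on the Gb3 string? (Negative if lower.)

Ab2 at fret 7 → Eb3 (MIDI 51); Gb3 at fret 0 → Gb3 (MIDI 54).
51 − 54 = -3, so the two pitches are 3 semitones apart.

-3 semitones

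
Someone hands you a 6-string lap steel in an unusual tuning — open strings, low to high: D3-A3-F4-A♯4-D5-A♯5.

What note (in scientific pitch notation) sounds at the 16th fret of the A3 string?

Each fret is one semitone, so A3 + 16 = C♯5.
(Equivalently spelled D♭5.)

C♯5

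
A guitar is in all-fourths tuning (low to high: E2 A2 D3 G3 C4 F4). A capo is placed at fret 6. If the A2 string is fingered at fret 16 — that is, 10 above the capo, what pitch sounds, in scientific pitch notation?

The capo raises the open A2 by 6 semitones to D#3; fretting 10 more gives A2 + 6 + 10 = A2 + 16 semitones = C#4.
(Also written Db.)

C#4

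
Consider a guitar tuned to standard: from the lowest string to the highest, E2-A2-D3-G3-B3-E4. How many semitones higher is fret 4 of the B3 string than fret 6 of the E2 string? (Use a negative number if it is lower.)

B3 at fret 4 → D♯4 (MIDI 63); E2 at fret 6 → A♯2 (MIDI 46).
63 − 46 = 17, so the two pitches are 17 semitones apart.

17 semitones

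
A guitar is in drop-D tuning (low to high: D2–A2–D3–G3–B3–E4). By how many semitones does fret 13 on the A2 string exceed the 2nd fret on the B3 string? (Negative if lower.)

-3 semitones

A2 at fret 13 → A♯3 (MIDI 58); B3 at fret 2 → C♯4 (MIDI 61).
58 − 61 = -3, so the two pitches are 3 semitones apart.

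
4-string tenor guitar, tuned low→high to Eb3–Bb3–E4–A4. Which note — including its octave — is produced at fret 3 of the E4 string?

Each fret is one semitone, so E4 + 3 = G4.

G4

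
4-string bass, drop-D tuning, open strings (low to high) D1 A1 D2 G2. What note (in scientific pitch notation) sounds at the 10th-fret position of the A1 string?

A1 is MIDI 33. Adding 10 gives 43, which is G2.

G2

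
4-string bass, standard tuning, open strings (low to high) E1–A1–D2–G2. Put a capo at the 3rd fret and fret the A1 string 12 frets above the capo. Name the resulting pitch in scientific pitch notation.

The capo raises the open A1 by 3 semitones to C2; fretting 12 more gives A1 + 3 + 12 = A1 + 15 semitones = C3.

C3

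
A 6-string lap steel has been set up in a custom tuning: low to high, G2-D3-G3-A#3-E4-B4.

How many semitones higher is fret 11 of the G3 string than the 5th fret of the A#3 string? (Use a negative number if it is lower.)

G3 at fret 11 → F#4 (MIDI 66); A#3 at fret 5 → D#4 (MIDI 63).
66 − 63 = 3, so the two pitches are 3 semitones apart.

3 semitones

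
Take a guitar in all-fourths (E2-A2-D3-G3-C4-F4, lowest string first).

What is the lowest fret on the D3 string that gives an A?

From D3, count semitones up the chromatic scale until reaching A: D–D#–E–F–F#–G–G#–A — 7 steps.

7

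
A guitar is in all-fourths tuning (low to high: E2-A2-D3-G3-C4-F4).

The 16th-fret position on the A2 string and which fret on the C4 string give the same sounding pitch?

1

A2 at fret 16 is A2 + 16 semitones = C#4.
The open C4 string is 15 semitones above the open A2, so the same pitch on the C4 string lies at fret 16 − 15 = 1.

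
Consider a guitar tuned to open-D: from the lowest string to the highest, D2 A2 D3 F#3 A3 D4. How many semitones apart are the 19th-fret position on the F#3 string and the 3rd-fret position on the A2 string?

25 semitones

F#3 at fret 19 → C#5 (MIDI 73); A2 at fret 3 → C3 (MIDI 48).
73 − 48 = 25, so the two pitches are 25 semitones apart, with C#5 the higher.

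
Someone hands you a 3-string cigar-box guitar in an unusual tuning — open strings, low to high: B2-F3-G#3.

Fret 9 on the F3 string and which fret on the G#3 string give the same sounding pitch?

F3 at fret 9 is F3 + 9 semitones = D4.
The open G#3 string is 3 semitones above the open F3, so the same pitch on the G#3 string lies at fret 9 − 3 = 6.

6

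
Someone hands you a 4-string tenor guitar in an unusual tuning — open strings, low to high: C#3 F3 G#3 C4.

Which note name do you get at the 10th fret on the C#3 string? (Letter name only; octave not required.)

B

C#3 is MIDI 49. Adding 10 gives 59; 59 mod 12 = 11, i.e. B.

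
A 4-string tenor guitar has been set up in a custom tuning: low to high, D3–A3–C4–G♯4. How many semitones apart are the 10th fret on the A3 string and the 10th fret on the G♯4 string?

11 semitones

A3 at fret 10 → G4 (MIDI 67); G♯4 at fret 10 → F♯5 (MIDI 78).
67 − 78 = -11, so the two pitches are 11 semitones apart, with F♯5 the higher.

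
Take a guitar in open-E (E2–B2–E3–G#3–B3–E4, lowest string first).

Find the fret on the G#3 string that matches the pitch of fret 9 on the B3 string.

B3 at fret 9 is B3 + 9 semitones = G#4.
The open G#3 string is 3 semitones below the open B3, so the same pitch on the G#3 string lies at fret 9 + 3 = 12.

12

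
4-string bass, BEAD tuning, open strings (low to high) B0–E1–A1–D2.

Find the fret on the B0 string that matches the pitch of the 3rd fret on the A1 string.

A1 at fret 3 is A1 + 3 semitones = C2.
The open B0 string is 10 semitones below the open A1, so the same pitch on the B0 string lies at fret 3 + 10 = 13.

13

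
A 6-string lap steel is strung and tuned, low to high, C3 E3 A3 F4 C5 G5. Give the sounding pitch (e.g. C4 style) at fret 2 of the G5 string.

The open G5 string plus 2 semitones: G–G#–A.
No B→C boundary is crossed, so the octave stays at 5.

A5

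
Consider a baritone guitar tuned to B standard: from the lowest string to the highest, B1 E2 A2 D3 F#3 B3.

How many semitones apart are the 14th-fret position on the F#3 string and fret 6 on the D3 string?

F#3 at fret 14 → G#4 (MIDI 68); D3 at fret 6 → G#3 (MIDI 56).
68 − 56 = 12, so the two pitches are 12 semitones apart, with G#4 the higher.

12 semitones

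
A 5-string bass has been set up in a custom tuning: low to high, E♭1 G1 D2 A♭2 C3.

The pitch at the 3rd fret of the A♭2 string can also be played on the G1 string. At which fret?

16

Fret 3 on A♭2 is MIDI 44 + 3 = 47 (B2). On the G1 string (open MIDI 31), that pitch is 47 − 31 = fret 16.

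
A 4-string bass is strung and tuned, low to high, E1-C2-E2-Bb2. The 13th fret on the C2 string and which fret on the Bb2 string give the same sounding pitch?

C2 at fret 13 is C2 + 13 semitones = Db3.
The open Bb2 string is 10 semitones above the open C2, so the same pitch on the Bb2 string lies at fret 13 − 10 = 3.

3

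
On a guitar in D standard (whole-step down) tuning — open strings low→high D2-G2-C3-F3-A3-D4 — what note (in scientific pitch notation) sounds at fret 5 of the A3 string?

D4

Each fret is one semitone, so A3 + 5 = D4.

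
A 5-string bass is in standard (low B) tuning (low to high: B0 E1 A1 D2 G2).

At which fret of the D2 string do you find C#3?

C#3 is 11 semitones above the open D2 (D–D#–E–F–…–B–C–C#), so it sits at fret 11.

11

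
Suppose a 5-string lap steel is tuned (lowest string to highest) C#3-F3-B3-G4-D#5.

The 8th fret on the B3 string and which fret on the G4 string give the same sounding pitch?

0

B3 at fret 8 is B3 + 8 semitones = G4.
The open G4 string is 8 semitones above the open B3, so the same pitch on the G4 string lies at fret 8 − 8 = 0.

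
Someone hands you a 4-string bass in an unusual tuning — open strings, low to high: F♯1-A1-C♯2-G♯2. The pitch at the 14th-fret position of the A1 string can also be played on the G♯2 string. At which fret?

3

A1 at fret 14 is A1 + 14 semitones = B2.
The open G♯2 string is 11 semitones above the open A1, so the same pitch on the G♯2 string lies at fret 14 − 11 = 3.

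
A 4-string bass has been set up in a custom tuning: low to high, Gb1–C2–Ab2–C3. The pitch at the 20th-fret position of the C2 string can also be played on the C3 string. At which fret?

C2 at fret 20 is C2 + 20 semitones = Ab3.
The open C3 string is 12 semitones above the open C2, so the same pitch on the C3 string lies at fret 20 − 12 = 8.

8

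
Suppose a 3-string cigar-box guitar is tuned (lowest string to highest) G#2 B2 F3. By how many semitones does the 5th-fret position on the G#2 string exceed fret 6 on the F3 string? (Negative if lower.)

G#2 at fret 5 → C#3 (MIDI 49); F3 at fret 6 → B3 (MIDI 59).
49 − 59 = -10, so the two pitches are 10 semitones apart.

-10 semitones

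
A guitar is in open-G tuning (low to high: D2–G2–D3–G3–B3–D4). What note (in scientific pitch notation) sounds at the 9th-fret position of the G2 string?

E3

The open G2 string plus 9 semitones: G–G#–A–A#–B–C–C#–D–D#–E.
The walk passes from B into C once, so the octave number goes from 2 to 3.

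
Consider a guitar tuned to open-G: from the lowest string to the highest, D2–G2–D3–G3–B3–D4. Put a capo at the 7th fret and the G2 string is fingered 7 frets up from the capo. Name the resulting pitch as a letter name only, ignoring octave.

The capo raises the open G2 by 7 semitones to D3; fretting 7 more gives G2 + 7 + 7 = G2 + 14 semitones, landing on A.

A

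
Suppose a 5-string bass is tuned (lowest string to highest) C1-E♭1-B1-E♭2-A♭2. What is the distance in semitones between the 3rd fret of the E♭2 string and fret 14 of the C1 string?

E♭2 at fret 3 → G♭2 (MIDI 42); C1 at fret 14 → D2 (MIDI 38).
42 − 38 = 4, so the two pitches are 4 semitones apart, with G♭2 the higher.

4 semitones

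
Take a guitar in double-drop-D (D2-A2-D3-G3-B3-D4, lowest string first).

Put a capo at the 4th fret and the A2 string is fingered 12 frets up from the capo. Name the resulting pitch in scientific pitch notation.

C#4

The capo raises the open A2 by 4 semitones to C#3; fretting 12 more gives A2 + 4 + 12 = A2 + 16 semitones = C#4.
(Also written Db.)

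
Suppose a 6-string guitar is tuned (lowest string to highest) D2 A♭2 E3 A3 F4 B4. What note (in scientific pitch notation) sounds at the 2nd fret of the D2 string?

The open D2 string plus 2 semitones: D–Eb–E.
No B→C boundary is crossed, so the octave stays at 2.

E2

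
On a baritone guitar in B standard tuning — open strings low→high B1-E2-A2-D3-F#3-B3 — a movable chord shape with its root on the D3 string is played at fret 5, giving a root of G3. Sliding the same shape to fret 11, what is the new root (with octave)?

C#4

Moving from fret 5 to fret 11 shifts the root by 6 semitones.
G3 up 6 semitones is C#4.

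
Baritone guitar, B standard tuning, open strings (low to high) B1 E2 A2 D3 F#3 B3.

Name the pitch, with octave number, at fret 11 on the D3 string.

C#4

The open D3 string plus 11 semitones: D–D#–E–F–…–B–C–C#.
The walk passes from B into C once, so the octave number goes from 3 to 4.
(Equivalently spelled Db4.)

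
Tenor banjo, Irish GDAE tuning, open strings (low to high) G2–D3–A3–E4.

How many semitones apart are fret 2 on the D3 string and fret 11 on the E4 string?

D3 at fret 2 → E3 (MIDI 52); E4 at fret 11 → D♯5 (MIDI 75).
52 − 75 = -23, so the two pitches are 23 semitones apart, with D♯5 the higher.

23 semitones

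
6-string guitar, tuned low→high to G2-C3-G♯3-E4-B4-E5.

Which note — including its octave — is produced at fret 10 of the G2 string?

The open G2 string plus 10 semitones: G–G#–A–A#–…–D#–E–F.
The walk passes from B into C once, so the octave number goes from 2 to 3.

F3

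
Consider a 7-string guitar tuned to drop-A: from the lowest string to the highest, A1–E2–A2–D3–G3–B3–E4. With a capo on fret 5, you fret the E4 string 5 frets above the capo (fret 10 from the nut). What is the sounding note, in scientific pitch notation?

The capo raises the open E4 by 5 semitones to A4; fretting 5 more gives E4 + 5 + 5 = E4 + 10 semitones = D5.

D5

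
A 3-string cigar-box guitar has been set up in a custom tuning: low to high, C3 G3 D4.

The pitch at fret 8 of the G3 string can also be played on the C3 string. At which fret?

Fret 8 on G3 is MIDI 55 + 8 = 63 (Eb4). On the C3 string (open MIDI 48), that pitch is 63 − 48 = fret 15.

15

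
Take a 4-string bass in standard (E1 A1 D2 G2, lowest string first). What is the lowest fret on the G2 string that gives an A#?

3

From G2, count semitones up the chromatic scale until reaching A#: G–G#–A–A# — 3 steps.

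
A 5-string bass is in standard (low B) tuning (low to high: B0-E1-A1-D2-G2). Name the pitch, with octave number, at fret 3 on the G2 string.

A#2

The open G2 string plus 3 semitones: G–G#–A–A#.
No B→C boundary is crossed, so the octave stays at 2.
(Equivalently spelled Bb2.)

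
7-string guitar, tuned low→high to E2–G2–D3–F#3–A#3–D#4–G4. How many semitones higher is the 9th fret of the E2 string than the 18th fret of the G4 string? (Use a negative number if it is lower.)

-36 semitones

E2 at fret 9 → C#3 (MIDI 49); G4 at fret 18 → C#6 (MIDI 85).
49 − 85 = -36, so the two pitches are 36 semitones apart.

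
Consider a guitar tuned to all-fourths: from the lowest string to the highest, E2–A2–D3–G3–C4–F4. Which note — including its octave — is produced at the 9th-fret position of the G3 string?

The open G3 string plus 9 semitones: G–G#–A–A#–B–C–C#–D–D#–E.
The walk passes from B into C once, so the octave number goes from 3 to 4.

E4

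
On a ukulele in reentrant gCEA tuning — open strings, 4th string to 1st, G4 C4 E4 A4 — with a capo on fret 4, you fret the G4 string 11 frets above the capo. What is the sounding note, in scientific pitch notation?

A♯5

The capo raises the open G4 by 4 semitones to B4; fretting 11 more gives G4 + 4 + 11 = G4 + 15 semitones = A♯5.
(Also written B♭.)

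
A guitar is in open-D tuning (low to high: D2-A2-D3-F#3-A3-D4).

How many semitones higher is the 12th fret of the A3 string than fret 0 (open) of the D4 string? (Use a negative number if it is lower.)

7 semitones

A3 at fret 12 → A4 (MIDI 69); D4 at fret 0 → D4 (MIDI 62).
69 − 62 = 7, so the two pitches are 7 semitones apart.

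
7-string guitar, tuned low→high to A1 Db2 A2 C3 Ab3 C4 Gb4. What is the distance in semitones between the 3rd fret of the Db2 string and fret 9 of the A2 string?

14 semitones

Db2 at fret 3 → E2 (MIDI 40); A2 at fret 9 → Gb3 (MIDI 54).
40 − 54 = -14, so the two pitches are 14 semitones apart, with Gb3 the higher.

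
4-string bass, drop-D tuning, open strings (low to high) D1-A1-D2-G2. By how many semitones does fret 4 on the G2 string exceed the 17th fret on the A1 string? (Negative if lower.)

-3 semitones

G2 at fret 4 → B2 (MIDI 47); A1 at fret 17 → D3 (MIDI 50).
47 − 50 = -3, so the two pitches are 3 semitones apart.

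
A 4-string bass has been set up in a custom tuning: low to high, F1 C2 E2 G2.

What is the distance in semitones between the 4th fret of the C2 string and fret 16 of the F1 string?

C2 at fret 4 → E2 (MIDI 40); F1 at fret 16 → A2 (MIDI 45).
40 − 45 = -5, so the two pitches are 5 semitones apart, with A2 the higher.

5 semitones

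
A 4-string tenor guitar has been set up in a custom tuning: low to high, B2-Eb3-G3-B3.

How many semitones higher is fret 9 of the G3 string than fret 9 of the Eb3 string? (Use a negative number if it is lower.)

4 semitones

G3 at fret 9 → E4 (MIDI 64); Eb3 at fret 9 → C4 (MIDI 60).
64 − 60 = 4, so the two pitches are 4 semitones apart.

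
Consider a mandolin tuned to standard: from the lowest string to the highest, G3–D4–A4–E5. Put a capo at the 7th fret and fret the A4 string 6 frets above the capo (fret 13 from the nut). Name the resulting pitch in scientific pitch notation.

A#5

The capo raises the open A4 by 7 semitones to E5; fretting 6 more gives A4 + 7 + 6 = A4 + 13 semitones = A#5.
(Also written Bb.)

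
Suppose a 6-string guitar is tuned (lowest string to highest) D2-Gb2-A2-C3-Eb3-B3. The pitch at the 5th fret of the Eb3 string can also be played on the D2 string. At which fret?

Fret 5 on Eb3 is MIDI 51 + 5 = 56 (Ab3). On the D2 string (open MIDI 38), that pitch is 56 − 38 = fret 18.

18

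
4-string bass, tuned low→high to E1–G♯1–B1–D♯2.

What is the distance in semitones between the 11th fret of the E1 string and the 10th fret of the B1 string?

E1 at fret 11 → D♯2 (MIDI 39); B1 at fret 10 → A2 (MIDI 45).
39 − 45 = -6, so the two pitches are 6 semitones apart, with A2 the higher.

6 semitones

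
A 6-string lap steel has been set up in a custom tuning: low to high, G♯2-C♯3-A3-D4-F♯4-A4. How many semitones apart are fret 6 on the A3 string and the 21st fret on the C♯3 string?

7 semitones

A3 at fret 6 → D♯4 (MIDI 63); C♯3 at fret 21 → A♯4 (MIDI 70).
63 − 70 = -7, so the two pitches are 7 semitones apart, with A♯4 the higher.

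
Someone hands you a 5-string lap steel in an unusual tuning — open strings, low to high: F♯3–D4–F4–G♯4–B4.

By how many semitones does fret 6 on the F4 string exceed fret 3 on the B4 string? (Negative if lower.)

-3 semitones

F4 at fret 6 → B4 (MIDI 71); B4 at fret 3 → D5 (MIDI 74).
71 − 74 = -3, so the two pitches are 3 semitones apart.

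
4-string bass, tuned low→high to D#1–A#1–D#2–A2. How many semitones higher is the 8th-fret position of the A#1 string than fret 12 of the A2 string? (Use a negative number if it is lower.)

-15 semitones

A#1 at fret 8 → F#2 (MIDI 42); A2 at fret 12 → A3 (MIDI 57).
42 − 57 = -15, so the two pitches are 15 semitones apart.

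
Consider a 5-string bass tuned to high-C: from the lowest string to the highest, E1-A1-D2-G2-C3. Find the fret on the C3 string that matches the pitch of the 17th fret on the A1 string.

2

A1 at fret 17 is A1 + 17 semitones = D3.
The open C3 string is 15 semitones above the open A1, so the same pitch on the C3 string lies at fret 17 − 15 = 2.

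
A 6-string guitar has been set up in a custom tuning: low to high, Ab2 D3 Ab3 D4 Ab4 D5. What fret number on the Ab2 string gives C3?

4

C3 is 4 semitones above the open Ab2 (Ab–A–Bb–B–C), so it sits at fret 4.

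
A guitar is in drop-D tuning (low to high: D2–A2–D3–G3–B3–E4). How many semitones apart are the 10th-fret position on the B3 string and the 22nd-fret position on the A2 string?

B3 at fret 10 → A4 (MIDI 69); A2 at fret 22 → G4 (MIDI 67).
69 − 67 = 2, so the two pitches are 2 semitones apart, with A4 the higher.

2 semitones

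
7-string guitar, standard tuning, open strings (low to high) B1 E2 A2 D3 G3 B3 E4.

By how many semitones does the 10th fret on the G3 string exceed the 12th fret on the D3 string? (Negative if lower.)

3 semitones

G3 at fret 10 → F4 (MIDI 65); D3 at fret 12 → D4 (MIDI 62).
65 − 62 = 3, so the two pitches are 3 semitones apart.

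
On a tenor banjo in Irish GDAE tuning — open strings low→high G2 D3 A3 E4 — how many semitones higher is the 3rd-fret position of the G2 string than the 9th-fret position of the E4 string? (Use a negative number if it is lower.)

G2 at fret 3 → A#2 (MIDI 46); E4 at fret 9 → C#5 (MIDI 73).
46 − 73 = -27, so the two pitches are 27 semitones apart.

-27 semitones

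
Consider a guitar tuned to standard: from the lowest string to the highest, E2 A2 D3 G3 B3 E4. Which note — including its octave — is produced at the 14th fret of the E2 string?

The open E2 string plus 14 semitones: E–F–F#–G–…–E–F–F#.
The walk passes from B into C once, so the octave number goes from 2 to 3.
(Equivalently spelled Gb3.)

F#3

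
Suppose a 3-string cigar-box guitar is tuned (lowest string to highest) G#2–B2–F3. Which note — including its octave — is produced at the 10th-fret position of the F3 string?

F3 is MIDI 53. Adding 10 gives 63, which is D#4.
(Equivalently spelled Eb4.)

D#4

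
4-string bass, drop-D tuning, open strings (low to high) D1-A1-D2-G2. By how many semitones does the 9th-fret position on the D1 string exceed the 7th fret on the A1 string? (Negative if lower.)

-5 semitones

D1 at fret 9 → B1 (MIDI 35); A1 at fret 7 → E2 (MIDI 40).
35 − 40 = -5, so the two pitches are 5 semitones apart.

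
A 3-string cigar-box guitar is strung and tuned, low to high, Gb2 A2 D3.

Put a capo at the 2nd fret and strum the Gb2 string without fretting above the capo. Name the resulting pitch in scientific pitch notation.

Ab2

The capo raises the open Gb2 by 2 semitones to Ab2; fretting 0 more gives Gb2 + 2 + 0 = Gb2 + 2 semitones = Ab2.
(Also written G#.)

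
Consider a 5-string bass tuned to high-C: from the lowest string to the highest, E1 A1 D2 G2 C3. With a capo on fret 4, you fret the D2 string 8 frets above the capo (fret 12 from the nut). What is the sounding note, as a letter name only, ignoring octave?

The capo raises the open D2 by 4 semitones to F#2; fretting 8 more gives D2 + 4 + 8 = D2 + 12 semitones, landing on D.

D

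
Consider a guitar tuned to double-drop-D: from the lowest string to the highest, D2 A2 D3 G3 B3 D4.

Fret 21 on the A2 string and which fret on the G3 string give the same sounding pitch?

11

Fret 21 on A2 is MIDI 45 + 21 = 66 (F#4). On the G3 string (open MIDI 55), that pitch is 66 − 55 = fret 11.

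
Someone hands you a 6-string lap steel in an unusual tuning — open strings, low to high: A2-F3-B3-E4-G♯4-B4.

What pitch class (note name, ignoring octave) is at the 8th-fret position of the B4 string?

G

Each fret is one semitone, so B4 + 8 = G.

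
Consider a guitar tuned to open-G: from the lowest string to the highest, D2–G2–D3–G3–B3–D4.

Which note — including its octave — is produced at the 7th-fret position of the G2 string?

D3

The open G2 string plus 7 semitones: G–G#–A–A#–B–C–C#–D.
The walk passes from B into C once, so the octave number goes from 2 to 3.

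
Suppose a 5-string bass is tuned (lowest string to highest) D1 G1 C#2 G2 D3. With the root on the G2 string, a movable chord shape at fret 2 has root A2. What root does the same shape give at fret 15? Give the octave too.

Moving from fret 2 to fret 15 shifts the root by 13 semitones.
A2 up 13 semitones is A#3.

A#3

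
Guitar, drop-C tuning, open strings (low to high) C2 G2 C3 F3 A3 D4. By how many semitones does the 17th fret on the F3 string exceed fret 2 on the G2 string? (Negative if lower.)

25 semitones

F3 at fret 17 → A♯4 (MIDI 70); G2 at fret 2 → A2 (MIDI 45).
70 − 45 = 25, so the two pitches are 25 semitones apart.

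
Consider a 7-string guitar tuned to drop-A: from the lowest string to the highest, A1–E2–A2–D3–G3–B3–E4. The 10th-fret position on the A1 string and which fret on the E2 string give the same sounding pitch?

A1 at fret 10 is A1 + 10 semitones = G2.
The open E2 string is 7 semitones above the open A1, so the same pitch on the E2 string lies at fret 10 − 7 = 3.

3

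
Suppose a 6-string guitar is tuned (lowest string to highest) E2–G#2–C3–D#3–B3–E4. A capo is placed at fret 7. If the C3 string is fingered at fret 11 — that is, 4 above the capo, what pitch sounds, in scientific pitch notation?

B3

The capo raises the open C3 by 7 semitones to G3; fretting 4 more gives C3 + 7 + 4 = C3 + 11 semitones = B3.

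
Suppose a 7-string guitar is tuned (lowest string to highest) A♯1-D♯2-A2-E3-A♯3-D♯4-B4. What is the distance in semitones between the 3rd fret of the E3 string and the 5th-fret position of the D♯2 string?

11 semitones

E3 at fret 3 → G3 (MIDI 55); D♯2 at fret 5 → G♯2 (MIDI 44).
55 − 44 = 11, so the two pitches are 11 semitones apart, with G3 the higher.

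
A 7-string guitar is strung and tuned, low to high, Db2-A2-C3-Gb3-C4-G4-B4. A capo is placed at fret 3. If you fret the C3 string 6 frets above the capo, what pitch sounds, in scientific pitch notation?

A3

The capo raises the open C3 by 3 semitones to Eb3; fretting 6 more gives C3 + 3 + 6 = C3 + 9 semitones = A3.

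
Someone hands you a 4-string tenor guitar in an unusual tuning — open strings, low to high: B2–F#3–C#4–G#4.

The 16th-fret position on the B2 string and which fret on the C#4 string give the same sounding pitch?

2

Fret 16 on B2 is MIDI 47 + 16 = 63 (D#4). On the C#4 string (open MIDI 61), that pitch is 63 − 61 = fret 2.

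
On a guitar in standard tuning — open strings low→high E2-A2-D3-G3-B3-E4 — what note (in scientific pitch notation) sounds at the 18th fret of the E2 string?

E2 is MIDI 40. Adding 18 gives 58, which is A#3.
(Equivalently spelled Bb3.)

A#3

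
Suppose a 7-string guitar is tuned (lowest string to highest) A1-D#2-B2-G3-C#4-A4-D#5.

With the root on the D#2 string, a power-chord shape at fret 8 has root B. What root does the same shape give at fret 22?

C#

Moving from fret 8 to fret 22 shifts the root by 14 semitones.
B up 14 semitones is C#.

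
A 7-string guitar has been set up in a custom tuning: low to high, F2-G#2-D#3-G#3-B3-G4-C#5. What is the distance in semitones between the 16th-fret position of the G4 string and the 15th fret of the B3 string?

9 semitones

G4 at fret 16 → B5 (MIDI 83); B3 at fret 15 → D5 (MIDI 74).
83 − 74 = 9, so the two pitches are 9 semitones apart, with B5 the higher.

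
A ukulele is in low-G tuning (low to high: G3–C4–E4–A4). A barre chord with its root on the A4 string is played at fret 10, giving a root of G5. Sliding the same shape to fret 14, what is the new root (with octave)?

B5

Moving from fret 10 to fret 14 shifts the root by 4 semitones.
G5 up 4 semitones is B5.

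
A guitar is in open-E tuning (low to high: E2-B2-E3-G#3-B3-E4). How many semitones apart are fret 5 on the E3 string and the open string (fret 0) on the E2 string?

17 semitones

E3 at fret 5 → A3 (MIDI 57); E2 at fret 0 → E2 (MIDI 40).
57 − 40 = 17, so the two pitches are 17 semitones apart, with A3 the higher.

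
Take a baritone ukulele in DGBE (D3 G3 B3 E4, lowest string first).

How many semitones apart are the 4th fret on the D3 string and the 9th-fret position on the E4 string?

D3 at fret 4 → F♯3 (MIDI 54); E4 at fret 9 → C♯5 (MIDI 73).
54 − 73 = -19, so the two pitches are 19 semitones apart, with C♯5 the higher.

19 semitones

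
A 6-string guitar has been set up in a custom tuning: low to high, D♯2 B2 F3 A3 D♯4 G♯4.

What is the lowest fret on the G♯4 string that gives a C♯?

From G♯4, count semitones up the chromatic scale until reaching C♯: G#–A–A#–B–C–C# — 5 steps.

5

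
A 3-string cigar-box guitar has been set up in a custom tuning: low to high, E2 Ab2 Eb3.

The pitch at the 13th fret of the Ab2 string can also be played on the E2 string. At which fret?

Ab2 at fret 13 is Ab2 + 13 semitones = A3.
The open E2 string is 4 semitones below the open Ab2, so the same pitch on the E2 string lies at fret 13 + 4 = 17.

17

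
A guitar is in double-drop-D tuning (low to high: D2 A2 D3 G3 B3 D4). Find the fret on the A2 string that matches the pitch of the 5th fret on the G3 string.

G3 at fret 5 is G3 + 5 semitones = C4.
The open A2 string is 10 semitones below the open G3, so the same pitch on the A2 string lies at fret 5 + 10 = 15.

15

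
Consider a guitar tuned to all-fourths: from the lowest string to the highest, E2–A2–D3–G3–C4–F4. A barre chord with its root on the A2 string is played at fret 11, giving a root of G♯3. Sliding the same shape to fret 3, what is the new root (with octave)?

Moving from fret 11 to fret 3 shifts the root by -8 semitones.
G♯3 down 8 semitones is C3.

C3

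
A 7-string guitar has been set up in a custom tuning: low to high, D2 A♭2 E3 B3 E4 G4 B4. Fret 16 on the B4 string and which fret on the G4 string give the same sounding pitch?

Fret 16 on B4 is MIDI 71 + 16 = 87 (E♭6). On the G4 string (open MIDI 67), that pitch is 87 − 67 = fret 20.

20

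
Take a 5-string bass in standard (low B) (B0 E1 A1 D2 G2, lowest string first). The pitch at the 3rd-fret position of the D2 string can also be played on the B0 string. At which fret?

18

D2 at fret 3 is D2 + 3 semitones = F2.
The open B0 string is 15 semitones below the open D2, so the same pitch on the B0 string lies at fret 3 + 15 = 18.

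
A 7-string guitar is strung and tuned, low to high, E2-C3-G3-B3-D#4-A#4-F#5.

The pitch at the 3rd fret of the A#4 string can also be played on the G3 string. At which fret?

A#4 at fret 3 is A#4 + 3 semitones = C#5.
The open G3 string is 15 semitones below the open A#4, so the same pitch on the G3 string lies at fret 3 + 15 = 18.

18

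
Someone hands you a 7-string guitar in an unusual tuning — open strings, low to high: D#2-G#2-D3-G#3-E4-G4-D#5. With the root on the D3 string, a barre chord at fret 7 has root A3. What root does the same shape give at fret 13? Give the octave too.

Moving from fret 7 to fret 13 shifts the root by 6 semitones.
A3 up 6 semitones is D#4.

D#4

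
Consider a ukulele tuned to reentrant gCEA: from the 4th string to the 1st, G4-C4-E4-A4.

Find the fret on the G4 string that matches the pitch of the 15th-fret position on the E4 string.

E4 at fret 15 is E4 + 15 semitones = G5.
The open G4 string is 3 semitones above the open E4, so the same pitch on the G4 string lies at fret 15 − 3 = 12.

12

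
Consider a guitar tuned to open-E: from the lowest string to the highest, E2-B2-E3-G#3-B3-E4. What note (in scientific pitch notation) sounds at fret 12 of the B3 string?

B4

Each fret is one semitone, so B3 + 12 = B4.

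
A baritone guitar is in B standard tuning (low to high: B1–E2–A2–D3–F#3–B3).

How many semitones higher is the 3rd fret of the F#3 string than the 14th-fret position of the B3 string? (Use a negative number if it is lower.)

F#3 at fret 3 → A3 (MIDI 57); B3 at fret 14 → C#5 (MIDI 73).
57 − 73 = -16, so the two pitches are 16 semitones apart.

-16 semitones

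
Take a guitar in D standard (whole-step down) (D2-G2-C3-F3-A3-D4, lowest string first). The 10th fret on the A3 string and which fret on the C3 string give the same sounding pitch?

19

Fret 10 on A3 is MIDI 57 + 10 = 67 (G4). On the C3 string (open MIDI 48), that pitch is 67 − 48 = fret 19.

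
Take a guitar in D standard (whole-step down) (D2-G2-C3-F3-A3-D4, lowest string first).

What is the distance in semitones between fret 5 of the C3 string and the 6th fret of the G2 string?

4 semitones

C3 at fret 5 → F3 (MIDI 53); G2 at fret 6 → C♯3 (MIDI 49).
53 − 49 = 4, so the two pitches are 4 semitones apart, with F3 the higher.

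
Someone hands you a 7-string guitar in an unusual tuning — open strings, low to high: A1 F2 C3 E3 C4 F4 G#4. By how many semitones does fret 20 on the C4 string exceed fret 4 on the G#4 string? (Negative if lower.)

C4 at fret 20 → G#5 (MIDI 80); G#4 at fret 4 → C5 (MIDI 72).
80 − 72 = 8, so the two pitches are 8 semitones apart.

8 semitones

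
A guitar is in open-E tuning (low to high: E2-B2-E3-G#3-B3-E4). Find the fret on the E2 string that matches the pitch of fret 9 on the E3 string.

21

E3 at fret 9 is E3 + 9 semitones = C#4.
The open E2 string is 12 semitones below the open E3, so the same pitch on the E2 string lies at fret 9 + 12 = 21.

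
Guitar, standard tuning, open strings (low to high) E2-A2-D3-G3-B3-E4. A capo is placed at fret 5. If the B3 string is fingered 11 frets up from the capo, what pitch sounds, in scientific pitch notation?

D#5

The capo raises the open B3 by 5 semitones to E4; fretting 11 more gives B3 + 5 + 11 = B3 + 16 semitones = D#5.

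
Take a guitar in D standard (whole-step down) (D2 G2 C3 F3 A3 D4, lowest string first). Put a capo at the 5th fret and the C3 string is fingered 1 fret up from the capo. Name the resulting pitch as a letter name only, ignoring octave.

The capo raises the open C3 by 5 semitones to F3; fretting 1 more gives C3 + 5 + 1 = C3 + 6 semitones, landing on F#.

F#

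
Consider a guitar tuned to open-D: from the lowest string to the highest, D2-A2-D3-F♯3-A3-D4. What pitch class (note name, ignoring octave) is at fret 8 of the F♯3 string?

F♯3 is MIDI 54. Adding 8 gives 62; 62 mod 12 = 2, i.e. D.

D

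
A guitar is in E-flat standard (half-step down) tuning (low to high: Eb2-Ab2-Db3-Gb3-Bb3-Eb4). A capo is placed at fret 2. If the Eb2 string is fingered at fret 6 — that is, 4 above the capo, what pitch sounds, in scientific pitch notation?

The capo raises the open Eb2 by 2 semitones to F2; fretting 4 more gives Eb2 + 2 + 4 = Eb2 + 6 semitones = A2.

A2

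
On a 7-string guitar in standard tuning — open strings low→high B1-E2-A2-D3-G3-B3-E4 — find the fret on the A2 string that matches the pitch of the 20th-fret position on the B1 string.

10

Fret 20 on B1 is MIDI 35 + 20 = 55 (G3). On the A2 string (open MIDI 45), that pitch is 55 − 45 = fret 10.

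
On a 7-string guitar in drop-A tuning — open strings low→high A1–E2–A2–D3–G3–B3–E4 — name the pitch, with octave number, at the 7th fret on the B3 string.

B3 is MIDI 59. Adding 7 gives 66, which is F♯4.
(Equivalently spelled G♭4.)

F♯4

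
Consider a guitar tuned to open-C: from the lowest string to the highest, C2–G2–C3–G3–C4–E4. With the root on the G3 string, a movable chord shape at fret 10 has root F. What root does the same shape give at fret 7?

Moving from fret 10 to fret 7 shifts the root by -3 semitones.
F down 3 semitones is D.

D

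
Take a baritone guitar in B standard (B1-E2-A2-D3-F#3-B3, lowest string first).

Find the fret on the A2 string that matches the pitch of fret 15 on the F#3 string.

F#3 at fret 15 is F#3 + 15 semitones = A4.
The open A2 string is 9 semitones below the open F#3, so the same pitch on the A2 string lies at fret 15 + 9 = 24.

24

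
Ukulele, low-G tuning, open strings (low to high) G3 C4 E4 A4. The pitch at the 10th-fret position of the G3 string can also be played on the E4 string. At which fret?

Fret 10 on G3 is MIDI 55 + 10 = 65 (F4). On the E4 string (open MIDI 64), that pitch is 65 − 64 = fret 1.

1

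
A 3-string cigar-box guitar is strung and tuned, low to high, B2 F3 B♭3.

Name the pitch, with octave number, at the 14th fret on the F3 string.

The open F3 string plus 14 semitones: F–Gb–G–Ab–…–F–Gb–G.
The walk passes from B into C once, so the octave number goes from 3 to 4.

G4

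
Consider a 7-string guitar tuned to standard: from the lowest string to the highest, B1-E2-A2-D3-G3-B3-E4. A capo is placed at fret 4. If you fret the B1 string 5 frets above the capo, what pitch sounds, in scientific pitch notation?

G#2

The capo raises the open B1 by 4 semitones to D#2; fretting 5 more gives B1 + 4 + 5 = B1 + 9 semitones = G#2.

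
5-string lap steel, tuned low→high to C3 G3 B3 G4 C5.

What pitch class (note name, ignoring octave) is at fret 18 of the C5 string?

Each fret is one semitone, so C5 + 18 = F#.

F#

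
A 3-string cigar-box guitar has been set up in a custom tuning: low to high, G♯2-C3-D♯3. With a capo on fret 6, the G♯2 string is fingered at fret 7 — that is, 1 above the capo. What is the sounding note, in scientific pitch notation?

D♯3

The capo raises the open G♯2 by 6 semitones to D3; fretting 1 more gives G♯2 + 6 + 1 = G♯2 + 7 semitones = D♯3.
(Also written E♭.)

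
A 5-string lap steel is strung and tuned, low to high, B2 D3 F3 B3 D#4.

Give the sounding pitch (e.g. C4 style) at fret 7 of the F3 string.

Each fret is one semitone, so F3 + 7 = C4.

C4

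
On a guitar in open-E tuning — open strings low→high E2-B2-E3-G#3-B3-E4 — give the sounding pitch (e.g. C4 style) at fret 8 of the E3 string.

C4

The open E3 string plus 8 semitones: E–F–F#–G–G#–A–A#–B–C.
The walk passes from B into C once, so the octave number goes from 3 to 4.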